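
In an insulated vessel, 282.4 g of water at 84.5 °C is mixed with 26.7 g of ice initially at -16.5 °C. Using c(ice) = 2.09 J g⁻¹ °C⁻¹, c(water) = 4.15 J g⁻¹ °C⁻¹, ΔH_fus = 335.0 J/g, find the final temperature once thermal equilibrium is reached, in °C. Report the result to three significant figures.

T_f = 69.5 °C

Heat to bring ice to 0 °C and melt it: q₁ = 26.7×2.09×16.5 + 26.7×335.0 = 9865.2 J
Heat the water can supply cooling to 0 °C: 282.4×4.15×84.5 = 99030.6 J > q₁, so all ice melts.
Energy balance: 282.4×4.15×(84.5 − T) = 9865.2 + 26.7×4.15×(T − 0)
1171.96(84.5 − T) = 9865.2 + 110.805 T
99030.6 − 9865.2 = 1282.765 T
T = 89165.4 / 1282.765 = 69.51 °C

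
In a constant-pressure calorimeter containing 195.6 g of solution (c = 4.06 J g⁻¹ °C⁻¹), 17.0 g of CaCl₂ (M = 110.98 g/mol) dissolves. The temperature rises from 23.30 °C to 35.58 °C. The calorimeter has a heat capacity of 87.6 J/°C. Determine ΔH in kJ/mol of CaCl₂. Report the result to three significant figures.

|ΔT| = |35.58 − 23.30| = 12.28 °C
|q_surr| = (195.6 × 4.06 + 87.6) × 12.28 = 881.736 × 12.28 = 10830 J
n(CaCl₂) = 17.0 / 110.98 = 0.1532 mol
Temperature rose, so q_rxn = −|q_surr| = -10.83 kJ
ΔH = q_rxn / n = -70.69 kJ/mol

ΔH = -70.7 kJ/mol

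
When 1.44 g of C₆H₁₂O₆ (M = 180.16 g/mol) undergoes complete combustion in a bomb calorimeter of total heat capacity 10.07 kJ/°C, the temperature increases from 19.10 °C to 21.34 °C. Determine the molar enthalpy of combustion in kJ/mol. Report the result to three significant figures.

ΔT = 21.34 − 19.10 = 2.24 °C
q_cal = C_cal × ΔT = 10.07 × 2.24 = 22.5568 kJ
n = 1.44 / 180.16 = 0.007993 mol
q_rxn = −q_cal = -22.5568 kJ
ΔH = -22.5568 / 0.007993 = -2822 kJ/mol

ΔH = -2820 kJ/mol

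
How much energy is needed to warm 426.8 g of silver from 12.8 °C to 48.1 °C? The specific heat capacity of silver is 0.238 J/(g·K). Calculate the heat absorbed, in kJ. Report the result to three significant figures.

q = m c ΔT = 426.8 × 0.238 × (48.1 − 12.8)
q = 426.8 × 0.238 × 35.3 = 3586 J = 3.59 kJ

q = 3.59 kJ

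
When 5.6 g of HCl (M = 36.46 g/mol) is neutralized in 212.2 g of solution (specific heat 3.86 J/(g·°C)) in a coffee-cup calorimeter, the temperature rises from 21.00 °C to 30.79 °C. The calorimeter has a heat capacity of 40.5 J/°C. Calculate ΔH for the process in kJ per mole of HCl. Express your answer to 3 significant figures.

ΔH = -54.8 kJ/mol

|ΔT| = |30.79 − 21.00| = 9.79 °C
|q_surr| = (212.2 × 3.86 + 40.5) × 9.79 = 859.592 × 9.79 = 8415 J
n(HCl) = 5.6 / 36.46 = 0.1536 mol
Temperature rose, so q_rxn = −|q_surr| = -8.415 kJ
ΔH = q_rxn / n = -54.79 kJ/mol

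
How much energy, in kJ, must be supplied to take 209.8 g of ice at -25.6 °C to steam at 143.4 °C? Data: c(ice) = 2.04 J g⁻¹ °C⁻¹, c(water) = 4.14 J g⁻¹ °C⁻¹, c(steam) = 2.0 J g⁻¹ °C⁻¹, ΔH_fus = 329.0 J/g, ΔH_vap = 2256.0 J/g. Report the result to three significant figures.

q1 (heat ice -25.6→0.0 °C): 209.8 × 2.04 × 25.6 = 10957 J
q2 (melt at 0 °C): 209.8 × 329.0 = 69024 J
q3 (heat water 0.0→100.0 °C): 209.8 × 4.14 × 100.0 = 86857 J
q4 (vaporize at 100 °C): 209.8 × 2256.0 = 473309 J
q5 (heat steam 100.0→143.4 °C): 209.8 × 2.0 × 43.4 = 18211 J
Total: 10957 + 69024 + 86857 + 473309 + 18211 = 658358 J = 658 kJ

q = 658 kJ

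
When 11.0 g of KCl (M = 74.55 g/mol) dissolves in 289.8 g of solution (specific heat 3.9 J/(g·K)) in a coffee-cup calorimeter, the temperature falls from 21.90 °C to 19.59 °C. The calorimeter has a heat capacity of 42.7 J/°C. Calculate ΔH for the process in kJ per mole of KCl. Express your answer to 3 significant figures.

ΔH = 18.4 kJ/mol

|ΔT| = |19.59 − 21.90| = 2.31 °C
|q_surr| = (289.8 × 3.9 + 42.7) × 2.31 = 1172.92 × 2.31 = 2709 J
n(KCl) = 11.0 / 74.55 = 0.1476 mol
Temperature fell, so q_rxn = +|q_surr| = 2.709 kJ
ΔH = q_rxn / n = 18.35 kJ/mol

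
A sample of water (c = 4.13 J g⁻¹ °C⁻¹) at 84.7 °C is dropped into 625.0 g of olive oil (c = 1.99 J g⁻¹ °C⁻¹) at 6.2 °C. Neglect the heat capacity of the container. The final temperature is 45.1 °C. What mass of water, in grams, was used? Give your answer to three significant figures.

m = 296 g

q_gained = (625.0 × 1.99) × (45.1 − 6.2) = 48380 J
q_lost = m × 4.13 × (84.7 − 45.1) = 163.548 m
m = 48380 / 163.548 = 296 g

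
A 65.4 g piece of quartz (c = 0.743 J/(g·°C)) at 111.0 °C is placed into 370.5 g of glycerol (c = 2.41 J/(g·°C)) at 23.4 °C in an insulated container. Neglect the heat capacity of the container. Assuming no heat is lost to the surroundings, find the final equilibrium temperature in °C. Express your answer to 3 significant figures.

Heat lost by quartz = heat gained by glycerol.
(65.4)(0.743)(111.0 − T) = (370.5)(2.41)(T − 23.4)
48.5922 (111.0 − T) = 892.905 (T − 23.4)
5393.7 − 48.5922 T = 892.905 T − 20894
26287.7 = 941.4972 T
T = 27.92 °C

T_f = 27.9 °C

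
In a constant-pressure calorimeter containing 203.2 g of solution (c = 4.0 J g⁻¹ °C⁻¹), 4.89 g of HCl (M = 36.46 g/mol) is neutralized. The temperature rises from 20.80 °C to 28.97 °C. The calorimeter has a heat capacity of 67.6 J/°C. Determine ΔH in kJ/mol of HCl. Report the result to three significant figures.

ΔH = -53.6 kJ/mol

|ΔT| = |28.97 − 20.80| = 8.17 °C
|q_surr| = (203.2 × 4.0 + 67.6) × 8.17 = 880.4 × 8.17 = 7193 J
n(HCl) = 4.89 / 36.46 = 0.1341 mol
Temperature rose, so q_rxn = −|q_surr| = -7.193 kJ
ΔH = q_rxn / n = -53.64 kJ/mol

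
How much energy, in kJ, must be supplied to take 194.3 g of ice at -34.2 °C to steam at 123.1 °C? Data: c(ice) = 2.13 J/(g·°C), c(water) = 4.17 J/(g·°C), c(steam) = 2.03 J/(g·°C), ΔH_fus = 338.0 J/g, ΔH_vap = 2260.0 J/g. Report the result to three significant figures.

q1 (heat ice -34.2→0.0 °C): 194.3 × 2.13 × 34.2 = 14154 J
q2 (melt at 0 °C): 194.3 × 338.0 = 65673 J
q3 (heat water 0.0→100.0 °C): 194.3 × 4.17 × 100.0 = 81023 J
q4 (vaporize at 100 °C): 194.3 × 2260.0 = 439118 J
q5 (heat steam 100.0→123.1 °C): 194.3 × 2.03 × 23.1 = 9111 J
Total: 14154 + 65673 + 81023 + 439118 + 9111 = 609079 J = 609 kJ

q = 609 kJ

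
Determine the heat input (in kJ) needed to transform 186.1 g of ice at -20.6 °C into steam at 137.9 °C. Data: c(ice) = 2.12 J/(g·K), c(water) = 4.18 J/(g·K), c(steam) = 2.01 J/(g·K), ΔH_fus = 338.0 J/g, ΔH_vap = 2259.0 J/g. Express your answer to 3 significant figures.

q = 583 kJ

q1 (heat ice -20.6→0.0 °C): 186.1 × 2.12 × 20.6 = 8127 J
q2 (melt at 0 °C): 186.1 × 338.0 = 62902 J
q3 (heat water 0.0→100.0 °C): 186.1 × 4.18 × 100.0 = 77790 J
q4 (vaporize at 100 °C): 186.1 × 2259.0 = 420400 J
q5 (heat steam 100.0→137.9 °C): 186.1 × 2.01 × 37.9 = 14177 J
Total: 8127 + 62902 + 77790 + 420400 + 14177 = 583396 J = 583 kJ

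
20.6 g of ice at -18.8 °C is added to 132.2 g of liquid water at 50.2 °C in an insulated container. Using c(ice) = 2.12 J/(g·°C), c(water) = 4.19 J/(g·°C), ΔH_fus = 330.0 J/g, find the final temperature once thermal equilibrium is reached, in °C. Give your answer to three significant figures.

Heat to bring ice to 0 °C and melt it: q₁ = 20.6×2.12×18.8 + 20.6×330.0 = 7619.0 J
Heat the water can supply cooling to 0 °C: 132.2×4.19×50.2 = 27806.7 J > q₁, so all ice melts.
Energy balance: 132.2×4.19×(50.2 − T) = 7619.0 + 20.6×4.19×(T − 0)
553.918(50.2 − T) = 7619.0 + 86.314 T
27806.7 − 7619.0 = 640.232 T
T = 20187.7 / 640.232 = 31.53 °C

T_f = 31.5 °C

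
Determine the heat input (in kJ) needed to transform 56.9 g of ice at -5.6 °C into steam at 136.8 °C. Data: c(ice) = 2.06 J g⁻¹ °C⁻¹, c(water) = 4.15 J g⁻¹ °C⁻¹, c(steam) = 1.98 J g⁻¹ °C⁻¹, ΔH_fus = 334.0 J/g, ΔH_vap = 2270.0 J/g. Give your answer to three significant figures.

q1 (heat ice -5.6→0.0 °C): 56.9 × 2.06 × 5.6 = 656 J
q2 (melt at 0 °C): 56.9 × 334.0 = 19005 J
q3 (heat water 0.0→100.0 °C): 56.9 × 4.15 × 100.0 = 23614 J
q4 (vaporize at 100 °C): 56.9 × 2270.0 = 129163 J
q5 (heat steam 100.0→136.8 °C): 56.9 × 1.98 × 36.8 = 4146 J
Total: 656 + 19005 + 23614 + 129163 + 4146 = 176584 J = 177 kJ

q = 177 kJ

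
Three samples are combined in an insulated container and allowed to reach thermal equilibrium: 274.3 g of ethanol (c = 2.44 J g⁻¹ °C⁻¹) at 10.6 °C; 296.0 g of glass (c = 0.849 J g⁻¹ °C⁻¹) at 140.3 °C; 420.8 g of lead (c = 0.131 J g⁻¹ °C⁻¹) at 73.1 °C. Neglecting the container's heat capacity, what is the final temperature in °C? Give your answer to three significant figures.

T_f = 47.5 °C

Σ mᵢcᵢ(T − Tᵢ) = 0  ⇒  T = Σ mᵢcᵢTᵢ / Σ mᵢcᵢ
Σ mᵢcᵢ = 274.3×2.44 + 296.0×0.849 + 420.8×0.131 = 975.7208
Σ mᵢcᵢTᵢ = 669.292×10.6 + 251.304×140.3 + 55.1248×73.1 = 46382
T = 46382 / 975.7208 = 47.54 °C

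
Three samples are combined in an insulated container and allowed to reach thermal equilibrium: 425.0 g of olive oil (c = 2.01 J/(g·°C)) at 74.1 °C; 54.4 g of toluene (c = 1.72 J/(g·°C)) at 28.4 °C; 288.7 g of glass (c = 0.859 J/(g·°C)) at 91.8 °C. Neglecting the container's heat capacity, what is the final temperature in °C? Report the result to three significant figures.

Σ mᵢcᵢ(T − Tᵢ) = 0  ⇒  T = Σ mᵢcᵢTᵢ / Σ mᵢcᵢ
Σ mᵢcᵢ = 425.0×2.01 + 54.4×1.72 + 288.7×0.859 = 1195.8113
Σ mᵢcᵢTᵢ = 854.25×74.1 + 93.568×28.4 + 247.9933×91.8 = 88723
T = 88723 / 1195.8113 = 74.19 °C

T_f = 74.2 °C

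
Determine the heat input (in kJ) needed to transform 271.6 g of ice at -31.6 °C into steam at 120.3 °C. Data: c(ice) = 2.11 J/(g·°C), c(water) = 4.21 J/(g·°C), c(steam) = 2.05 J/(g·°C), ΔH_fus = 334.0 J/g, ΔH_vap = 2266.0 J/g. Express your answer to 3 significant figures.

q = 850 kJ

q1 (heat ice -31.6→0.0 °C): 271.6 × 2.11 × 31.6 = 18109 J
q2 (melt at 0 °C): 271.6 × 334.0 = 90714 J
q3 (heat water 0.0→100.0 °C): 271.6 × 4.21 × 100.0 = 114344 J
q4 (vaporize at 100 °C): 271.6 × 2266.0 = 615446 J
q5 (heat steam 100.0→120.3 °C): 271.6 × 2.05 × 20.3 = 11303 J
Total: 18109 + 90714 + 114344 + 615446 + 11303 = 849916 J = 850 kJ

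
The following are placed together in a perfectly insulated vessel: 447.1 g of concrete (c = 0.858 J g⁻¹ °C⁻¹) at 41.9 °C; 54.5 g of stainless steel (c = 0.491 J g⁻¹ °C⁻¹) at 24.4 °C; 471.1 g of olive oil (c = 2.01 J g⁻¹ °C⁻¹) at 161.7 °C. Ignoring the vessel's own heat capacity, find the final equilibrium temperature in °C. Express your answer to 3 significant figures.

Σ mᵢcᵢ(T − Tᵢ) = 0  ⇒  T = Σ mᵢcᵢTᵢ / Σ mᵢcᵢ
Σ mᵢcᵢ = 447.1×0.858 + 54.5×0.491 + 471.1×2.01 = 1357.2823
Σ mᵢcᵢTᵢ = 383.6118×41.9 + 26.7595×24.4 + 946.911×161.7 = 169840
T = 169840 / 1357.2823 = 125.1 °C

T_f = 125 °C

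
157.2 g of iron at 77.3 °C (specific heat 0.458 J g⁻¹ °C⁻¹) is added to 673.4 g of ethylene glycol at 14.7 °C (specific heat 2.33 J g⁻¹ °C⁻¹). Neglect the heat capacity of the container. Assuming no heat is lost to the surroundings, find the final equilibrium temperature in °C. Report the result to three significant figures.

T_f = 17.4 °C

Heat lost by iron = heat gained by ethylene glycol.
(157.2)(0.458)(77.3 − T) = (673.4)(2.33)(T − 14.7)
71.9976 (77.3 − T) = 1569.022 (T − 14.7)
5565.4 − 71.9976 T = 1569.022 T − 23065
28630.4 = 1641.0196 T
T = 17.447 °C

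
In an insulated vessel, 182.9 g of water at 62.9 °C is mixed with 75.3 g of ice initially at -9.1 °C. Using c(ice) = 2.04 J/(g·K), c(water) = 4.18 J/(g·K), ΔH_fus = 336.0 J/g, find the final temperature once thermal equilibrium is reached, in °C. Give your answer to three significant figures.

Heat to bring ice to 0 °C and melt it: q₁ = 75.3×2.04×9.1 + 75.3×336.0 = 26699 J
Heat the water can supply cooling to 0 °C: 182.9×4.18×62.9 = 48088.4 J > q₁, so all ice melts.
Energy balance: 182.9×4.18×(62.9 − T) = 26699 + 75.3×4.18×(T − 0)
764.522(62.9 − T) = 26699 + 314.754 T
48088.4 − 26699 = 1079.276 T
T = 21389.4 / 1079.276 = 19.82 °C

T_f = 19.8 °C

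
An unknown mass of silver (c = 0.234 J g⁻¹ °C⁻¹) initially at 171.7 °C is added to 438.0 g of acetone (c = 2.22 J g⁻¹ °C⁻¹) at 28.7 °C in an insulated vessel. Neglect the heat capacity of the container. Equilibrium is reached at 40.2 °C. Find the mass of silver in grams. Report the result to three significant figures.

m = 363 g

q_gained = (438.0 × 2.22) × (40.2 − 28.7) = 11180 J
q_lost = m × 0.234 × (171.7 − 40.2) = 30.771 m
m = 11180 / 30.771 = 363 g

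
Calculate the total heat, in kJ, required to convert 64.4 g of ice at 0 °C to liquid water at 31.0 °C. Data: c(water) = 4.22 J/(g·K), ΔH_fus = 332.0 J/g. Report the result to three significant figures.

q1 (melt at 0 °C): 64.4 × 332.0 = 21381 J
q2 (heat water 0.0→31.0 °C): 64.4 × 4.22 × 31.0 = 8425 J
Total: 21381 + 8425 = 29806 J = 29.8 kJ

q = 29.8 kJ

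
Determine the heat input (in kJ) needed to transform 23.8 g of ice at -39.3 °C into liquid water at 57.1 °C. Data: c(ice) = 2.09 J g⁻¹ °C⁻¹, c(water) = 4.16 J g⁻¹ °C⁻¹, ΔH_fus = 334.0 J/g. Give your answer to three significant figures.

q1 (heat ice -39.3→0.0 °C): 23.8 × 2.09 × 39.3 = 1955 J
q2 (melt at 0 °C): 23.8 × 334.0 = 7949 J
q3 (heat water 0.0→57.1 °C): 23.8 × 4.16 × 57.1 = 5653 J
Total: 1955 + 7949 + 5653 = 15557 J = 15.6 kJ

q = 15.6 kJ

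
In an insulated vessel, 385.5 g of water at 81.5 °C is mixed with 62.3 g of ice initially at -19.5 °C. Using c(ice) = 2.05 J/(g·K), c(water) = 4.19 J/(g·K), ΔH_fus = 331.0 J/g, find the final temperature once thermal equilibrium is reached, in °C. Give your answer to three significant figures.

Heat to bring ice to 0 °C and melt it: q₁ = 62.3×2.05×19.5 + 62.3×331.0 = 23112 J
Heat the water can supply cooling to 0 °C: 385.5×4.19×81.5 = 131642 J > q₁, so all ice melts.
Energy balance: 385.5×4.19×(81.5 − T) = 23112 + 62.3×4.19×(T − 0)
1615.245(81.5 − T) = 23112 + 261.037 T
131642 − 23112 = 1876.282 T
T = 108530 / 1876.282 = 57.84 °C

T_f = 57.8 °C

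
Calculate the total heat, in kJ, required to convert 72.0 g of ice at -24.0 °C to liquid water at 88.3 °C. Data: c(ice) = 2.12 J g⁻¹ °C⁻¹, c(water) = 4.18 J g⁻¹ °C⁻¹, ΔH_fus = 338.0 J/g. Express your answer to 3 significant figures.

q = 54.6 kJ

q1 (heat ice -24.0→0.0 °C): 72.0 × 2.12 × 24.0 = 3663 J
q2 (melt at 0 °C): 72.0 × 338.0 = 24336 J
q3 (heat water 0.0→88.3 °C): 72.0 × 4.18 × 88.3 = 26575 J
Total: 3663 + 24336 + 26575 = 54574 J = 54.6 kJ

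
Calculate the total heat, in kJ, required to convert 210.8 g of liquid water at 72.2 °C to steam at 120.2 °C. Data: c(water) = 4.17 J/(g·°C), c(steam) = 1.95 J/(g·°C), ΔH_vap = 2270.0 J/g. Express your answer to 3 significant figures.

q = 511 kJ

q1 (heat water 72.2→100.0 °C): 210.8 × 4.17 × 27.8 = 24437 J
q2 (vaporize at 100 °C): 210.8 × 2270.0 = 478516 J
q3 (heat steam 100.0→120.2 °C): 210.8 × 1.95 × 20.2 = 8303 J
Total: 24437 + 478516 + 8303 = 511256 J = 511 kJ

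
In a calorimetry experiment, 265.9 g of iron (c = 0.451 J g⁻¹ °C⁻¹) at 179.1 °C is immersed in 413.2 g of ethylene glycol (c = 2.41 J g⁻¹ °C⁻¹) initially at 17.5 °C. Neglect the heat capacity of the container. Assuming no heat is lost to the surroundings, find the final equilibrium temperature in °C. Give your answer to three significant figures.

Heat lost by iron = heat gained by ethylene glycol.
(265.9)(0.451)(179.1 − T) = (413.2)(2.41)(T − 17.5)
119.9209 (179.1 − T) = 995.812 (T − 17.5)
21478 − 119.9209 T = 995.812 T − 17427
38905 = 1115.7329 T
T = 34.87 °C

T_f = 34.9 °C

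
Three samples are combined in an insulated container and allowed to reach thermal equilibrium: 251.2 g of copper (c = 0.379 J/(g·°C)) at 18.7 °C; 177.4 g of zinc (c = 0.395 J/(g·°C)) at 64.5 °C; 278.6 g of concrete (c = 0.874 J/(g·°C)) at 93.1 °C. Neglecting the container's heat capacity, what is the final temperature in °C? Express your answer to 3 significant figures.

Σ mᵢcᵢ(T − Tᵢ) = 0  ⇒  T = Σ mᵢcᵢTᵢ / Σ mᵢcᵢ
Σ mᵢcᵢ = 251.2×0.379 + 177.4×0.395 + 278.6×0.874 = 408.7742
Σ mᵢcᵢTᵢ = 95.2048×18.7 + 70.073×64.5 + 243.4964×93.1 = 28970
T = 28970 / 408.7742 = 70.87 °C

T_f = 70.9 °C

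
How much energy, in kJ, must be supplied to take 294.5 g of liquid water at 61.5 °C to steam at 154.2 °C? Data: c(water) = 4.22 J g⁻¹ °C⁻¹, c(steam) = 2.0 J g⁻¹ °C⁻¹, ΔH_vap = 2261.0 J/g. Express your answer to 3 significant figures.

q1 (heat water 61.5→100.0 °C): 294.5 × 4.22 × 38.5 = 47847 J
q2 (vaporize at 100 °C): 294.5 × 2261.0 = 665865 J
q3 (heat steam 100.0→154.2 °C): 294.5 × 2.0 × 54.2 = 31924 J
Total: 47847 + 665865 + 31924 = 745636 J = 746 kJ

q = 746 kJ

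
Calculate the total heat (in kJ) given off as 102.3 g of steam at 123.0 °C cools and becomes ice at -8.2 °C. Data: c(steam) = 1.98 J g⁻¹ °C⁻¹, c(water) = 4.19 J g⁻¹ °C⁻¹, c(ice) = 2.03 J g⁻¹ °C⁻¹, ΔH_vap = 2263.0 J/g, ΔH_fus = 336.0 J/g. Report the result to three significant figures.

q1 (cool steam 123.0→100 °C): 102.3 × 1.98 × 23.0 = 4659 J
q2 (condense at 100 °C): 102.3 × 2263.0 = 231505 J
q3 (cool water 100→0 °C): 102.3 × 4.19 × 100.0 = 42864 J
q4 (freeze at 0 °C): 102.3 × 336.0 = 34373 J
q5 (cool ice 0→-8.2 °C): 102.3 × 2.03 × 8.2 = 1703 J
Total: 4659 + 231505 + 42864 + 34373 + 1703 = 315104 J = 315 kJ

q = 315 kJ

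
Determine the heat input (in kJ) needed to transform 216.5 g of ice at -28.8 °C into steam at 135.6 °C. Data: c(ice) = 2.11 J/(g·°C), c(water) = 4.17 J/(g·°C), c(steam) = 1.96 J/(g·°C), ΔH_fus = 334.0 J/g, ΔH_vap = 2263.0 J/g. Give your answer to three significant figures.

q1 (heat ice -28.8→0.0 °C): 216.5 × 2.11 × 28.8 = 13156 J
q2 (melt at 0 °C): 216.5 × 334.0 = 72311 J
q3 (heat water 0.0→100.0 °C): 216.5 × 4.17 × 100.0 = 90281 J
q4 (vaporize at 100 °C): 216.5 × 2263.0 = 489940 J
q5 (heat steam 100.0→135.6 °C): 216.5 × 1.96 × 35.6 = 15107 J
Total: 13156 + 72311 + 90281 + 489940 + 15107 = 680795 J = 681 kJ

q = 681 kJ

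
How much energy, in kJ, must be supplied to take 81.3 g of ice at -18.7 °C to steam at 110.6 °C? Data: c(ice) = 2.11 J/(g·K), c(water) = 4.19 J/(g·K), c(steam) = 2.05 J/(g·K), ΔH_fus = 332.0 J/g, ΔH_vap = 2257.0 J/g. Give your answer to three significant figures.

q = 250 kJ

q1 (heat ice -18.7→0.0 °C): 81.3 × 2.11 × 18.7 = 3208 J
q2 (melt at 0 °C): 81.3 × 332.0 = 26992 J
q3 (heat water 0.0→100.0 °C): 81.3 × 4.19 × 100.0 = 34065 J
q4 (vaporize at 100 °C): 81.3 × 2257.0 = 183494 J
q5 (heat steam 100.0→110.6 °C): 81.3 × 2.05 × 10.6 = 1767 J
Total: 3208 + 26992 + 34065 + 183494 + 1767 = 249526 J = 250 kJ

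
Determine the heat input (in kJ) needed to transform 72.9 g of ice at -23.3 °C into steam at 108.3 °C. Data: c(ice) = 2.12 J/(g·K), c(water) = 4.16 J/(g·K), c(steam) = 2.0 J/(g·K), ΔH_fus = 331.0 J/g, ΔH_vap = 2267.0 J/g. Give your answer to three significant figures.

q1 (heat ice -23.3→0.0 °C): 72.9 × 2.12 × 23.3 = 3601 J
q2 (melt at 0 °C): 72.9 × 331.0 = 24130 J
q3 (heat water 0.0→100.0 °C): 72.9 × 4.16 × 100.0 = 30326 J
q4 (vaporize at 100 °C): 72.9 × 2267.0 = 165264 J
q5 (heat steam 100.0→108.3 °C): 72.9 × 2.0 × 8.3 = 1210 J
Total: 3601 + 24130 + 30326 + 165264 + 1210 = 224531 J = 225 kJ

q = 225 kJ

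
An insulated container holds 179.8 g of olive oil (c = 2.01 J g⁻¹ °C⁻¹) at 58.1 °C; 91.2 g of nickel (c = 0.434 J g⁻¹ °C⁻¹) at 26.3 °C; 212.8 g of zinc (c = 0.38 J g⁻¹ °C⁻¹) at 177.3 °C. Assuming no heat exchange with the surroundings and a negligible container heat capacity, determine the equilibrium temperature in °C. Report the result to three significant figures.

T_f = 75.5 °C

Σ mᵢcᵢ(T − Tᵢ) = 0  ⇒  T = Σ mᵢcᵢTᵢ / Σ mᵢcᵢ
Σ mᵢcᵢ = 179.8×2.01 + 91.2×0.434 + 212.8×0.38 = 481.8428
Σ mᵢcᵢTᵢ = 361.398×58.1 + 39.5808×26.3 + 80.864×177.3 = 36375
T = 36375 / 481.8428 = 75.49 °C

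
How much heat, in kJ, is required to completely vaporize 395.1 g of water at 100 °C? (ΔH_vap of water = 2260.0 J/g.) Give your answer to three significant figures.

q = 893 kJ

q = m × ΔH_vap = 395.1 × 2260.0 = 892900 J = 893 kJ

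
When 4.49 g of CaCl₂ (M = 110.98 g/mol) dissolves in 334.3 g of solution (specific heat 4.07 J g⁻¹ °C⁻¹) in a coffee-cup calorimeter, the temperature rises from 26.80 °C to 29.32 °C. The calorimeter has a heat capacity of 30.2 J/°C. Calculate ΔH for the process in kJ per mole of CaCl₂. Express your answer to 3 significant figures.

ΔH = -86.6 kJ/mol

|ΔT| = |29.32 − 26.80| = 2.52 °C
|q_surr| = (334.3 × 4.07 + 30.2) × 2.52 = 1390.801 × 2.52 = 3505 J
n(CaCl₂) = 4.49 / 110.98 = 0.04046 mol
Temperature rose, so q_rxn = −|q_surr| = -3.505 kJ
ΔH = q_rxn / n = -86.63 kJ/mol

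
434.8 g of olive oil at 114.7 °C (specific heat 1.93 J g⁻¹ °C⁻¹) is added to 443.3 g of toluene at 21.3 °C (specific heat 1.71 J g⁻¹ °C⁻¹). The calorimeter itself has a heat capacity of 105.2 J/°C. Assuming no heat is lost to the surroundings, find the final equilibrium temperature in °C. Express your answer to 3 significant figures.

Heat lost by olive oil = heat gained by toluene + calorimeter.
(434.8)(1.93)(114.7 − T) = [(443.3)(1.71) + 105.2](T − 21.3)
839.164 (114.7 − T) = 863.243 (T − 21.3)
96252 − 839.164 T = 863.243 T − 18387
114639 = 1702.407 T
T = 67.34 °C

T_f = 67.3 °C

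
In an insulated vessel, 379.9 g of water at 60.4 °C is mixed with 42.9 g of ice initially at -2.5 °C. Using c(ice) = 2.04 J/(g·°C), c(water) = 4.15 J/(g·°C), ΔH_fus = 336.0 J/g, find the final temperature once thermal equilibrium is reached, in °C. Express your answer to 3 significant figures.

T_f = 45.9 °C

Heat to bring ice to 0 °C and melt it: q₁ = 42.9×2.04×2.5 + 42.9×336.0 = 14633 J
Heat the water can supply cooling to 0 °C: 379.9×4.15×60.4 = 95225.7 J > q₁, so all ice melts.
Energy balance: 379.9×4.15×(60.4 − T) = 14633 + 42.9×4.15×(T − 0)
1576.585(60.4 − T) = 14633 + 178.035 T
95225.7 − 14633 = 1754.620 T
T = 80592.7 / 1754.620 = 45.93 °C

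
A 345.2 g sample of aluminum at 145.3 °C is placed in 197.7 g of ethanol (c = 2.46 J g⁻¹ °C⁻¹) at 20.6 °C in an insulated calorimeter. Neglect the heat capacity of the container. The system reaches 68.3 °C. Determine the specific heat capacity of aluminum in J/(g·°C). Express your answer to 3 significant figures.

c = 0.873 J/(g·°C)

q_gained = (197.7 × 2.46) × (68.3 − 20.6) = 23200 J
q_lost = 345.2 × c × (145.3 − 68.3) = 26580.4 c
Set equal: c = 23200 / 26580.4 = 0.873 J/(g·°C)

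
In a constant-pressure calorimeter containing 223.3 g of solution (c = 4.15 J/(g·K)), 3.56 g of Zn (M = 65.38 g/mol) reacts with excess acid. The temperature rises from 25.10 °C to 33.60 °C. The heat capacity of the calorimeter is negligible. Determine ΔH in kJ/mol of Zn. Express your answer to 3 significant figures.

ΔH = -145 kJ/mol

|ΔT| = |33.60 − 25.10| = 8.50 °C
|q_surr| = (223.3 × 4.15) × 8.50 = 926.695 × 8.50 = 7877 J
n(Zn) = 3.56 / 65.38 = 0.05445 mol
Temperature rose, so q_rxn = −|q_surr| = -7.877 kJ
ΔH = q_rxn / n = -144.7 kJ/mol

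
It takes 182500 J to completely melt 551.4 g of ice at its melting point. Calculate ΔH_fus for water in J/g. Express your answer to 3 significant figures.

ΔH_fus = 331 J/g

ΔH_fus = q / m = 182500 / 551.4 = 331 J/g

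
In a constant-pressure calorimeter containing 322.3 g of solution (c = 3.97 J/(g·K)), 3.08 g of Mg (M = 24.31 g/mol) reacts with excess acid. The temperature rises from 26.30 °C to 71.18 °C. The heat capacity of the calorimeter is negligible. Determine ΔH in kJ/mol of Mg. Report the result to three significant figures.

ΔH = -453 kJ/mol

|ΔT| = |71.18 − 26.30| = 44.88 °C
|q_surr| = (322.3 × 3.97) × 44.88 = 1279.531 × 44.88 = 57430 J
n(Mg) = 3.08 / 24.31 = 0.1267 mol
Temperature rose, so q_rxn = −|q_surr| = -57.43 kJ
ΔH = q_rxn / n = -453.3 kJ/mol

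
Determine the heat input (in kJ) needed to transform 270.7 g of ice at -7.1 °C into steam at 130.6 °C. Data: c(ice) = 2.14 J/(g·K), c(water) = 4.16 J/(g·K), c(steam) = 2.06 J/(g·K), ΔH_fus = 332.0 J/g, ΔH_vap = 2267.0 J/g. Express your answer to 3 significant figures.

q = 837 kJ

q1 (heat ice -7.1→0.0 °C): 270.7 × 2.14 × 7.1 = 4113 J
q2 (melt at 0 °C): 270.7 × 332.0 = 89872 J
q3 (heat water 0.0→100.0 °C): 270.7 × 4.16 × 100.0 = 112611 J
q4 (vaporize at 100 °C): 270.7 × 2267.0 = 613677 J
q5 (heat steam 100.0→130.6 °C): 270.7 × 2.06 × 30.6 = 17064 J
Total: 4113 + 89872 + 112611 + 613677 + 17064 = 837337 J = 837 kJ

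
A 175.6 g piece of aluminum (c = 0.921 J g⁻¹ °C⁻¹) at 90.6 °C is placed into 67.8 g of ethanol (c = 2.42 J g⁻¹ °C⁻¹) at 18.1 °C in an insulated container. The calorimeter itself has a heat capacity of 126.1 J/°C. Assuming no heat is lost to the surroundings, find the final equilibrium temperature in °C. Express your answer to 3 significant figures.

T_f = 44.0 °C

Heat lost by aluminum = heat gained by ethanol + calorimeter.
(175.6)(0.921)(90.6 − T) = [(67.8)(2.42) + 126.1](T − 18.1)
161.7276 (90.6 − T) = 290.176 (T − 18.1)
14653 − 161.7276 T = 290.176 T − 5252.2
19905.2 = 451.9036 T
T = 44.047 °C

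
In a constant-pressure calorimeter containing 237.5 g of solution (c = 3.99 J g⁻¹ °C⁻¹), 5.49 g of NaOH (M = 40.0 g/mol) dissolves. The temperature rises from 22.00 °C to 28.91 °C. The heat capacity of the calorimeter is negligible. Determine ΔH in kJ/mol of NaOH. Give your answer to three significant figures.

|ΔT| = |28.91 − 22.00| = 6.91 °C
|q_surr| = (237.5 × 3.99) × 6.91 = 947.625 × 6.91 = 6548 J
n(NaOH) = 5.49 / 40.0 = 0.1373 mol
Temperature rose, so q_rxn = −|q_surr| = -6.548 kJ
ΔH = q_rxn / n = -47.69 kJ/mol

ΔH = -47.7 kJ/mol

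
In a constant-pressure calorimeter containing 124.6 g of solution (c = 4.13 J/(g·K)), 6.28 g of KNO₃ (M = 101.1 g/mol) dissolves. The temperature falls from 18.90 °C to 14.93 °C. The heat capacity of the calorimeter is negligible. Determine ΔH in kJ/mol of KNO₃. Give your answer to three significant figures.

ΔH = 32.9 kJ/mol

|ΔT| = |14.93 − 18.90| = 3.97 °C
|q_surr| = (124.6 × 4.13) × 3.97 = 514.598 × 3.97 = 2043 J
n(KNO₃) = 6.28 / 101.1 = 0.06212 mol
Temperature fell, so q_rxn = +|q_surr| = 2.043 kJ
ΔH = q_rxn / n = 32.89 kJ/mol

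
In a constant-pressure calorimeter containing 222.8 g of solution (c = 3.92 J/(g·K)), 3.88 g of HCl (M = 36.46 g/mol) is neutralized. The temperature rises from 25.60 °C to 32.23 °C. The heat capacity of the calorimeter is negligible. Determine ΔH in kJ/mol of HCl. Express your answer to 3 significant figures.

ΔH = -54.4 kJ/mol

|ΔT| = |32.23 − 25.60| = 6.63 °C
|q_surr| = (222.8 × 3.92) × 6.63 = 873.376 × 6.63 = 5790 J
n(HCl) = 3.88 / 36.46 = 0.1064 mol
Temperature rose, so q_rxn = −|q_surr| = -5.790 kJ
ΔH = q_rxn / n = -54.42 kJ/mol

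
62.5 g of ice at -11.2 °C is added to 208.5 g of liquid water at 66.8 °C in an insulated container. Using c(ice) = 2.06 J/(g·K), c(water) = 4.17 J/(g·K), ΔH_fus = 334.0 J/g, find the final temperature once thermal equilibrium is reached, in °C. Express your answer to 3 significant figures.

T_f = 31.6 °C

Heat to bring ice to 0 °C and melt it: q₁ = 62.5×2.06×11.2 + 62.5×334.0 = 22317 J
Heat the water can supply cooling to 0 °C: 208.5×4.17×66.8 = 58078.9 J > q₁, so all ice melts.
Energy balance: 208.5×4.17×(66.8 − T) = 22317 + 62.5×4.17×(T − 0)
869.445(66.8 − T) = 22317 + 260.625 T
58078.9 − 22317 = 1130.070 T
T = 35761.9 / 1130.070 = 31.646 °C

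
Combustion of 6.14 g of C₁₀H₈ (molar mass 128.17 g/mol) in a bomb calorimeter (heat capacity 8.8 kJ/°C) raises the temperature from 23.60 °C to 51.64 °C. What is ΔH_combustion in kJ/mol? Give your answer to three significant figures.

ΔH = -5150 kJ/mol

ΔT = 51.64 − 23.60 = 28.04 °C
q_cal = C_cal × ΔT = 8.8 × 28.04 = 246.752 kJ
n = 6.14 / 128.17 = 0.04791 mol
q_rxn = −q_cal = -246.752 kJ
ΔH = -246.752 / 0.04791 = -5150 kJ/mol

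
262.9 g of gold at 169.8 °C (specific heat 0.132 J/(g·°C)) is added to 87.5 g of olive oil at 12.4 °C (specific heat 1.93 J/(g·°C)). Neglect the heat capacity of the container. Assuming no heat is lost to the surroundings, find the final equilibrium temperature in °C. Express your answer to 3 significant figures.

T_f = 39.2 °C

Heat lost by gold = heat gained by olive oil.
(262.9)(0.132)(169.8 − T) = (87.5)(1.93)(T − 12.4)
34.7028 (169.8 − T) = 168.875 (T − 12.4)
5892.5 − 34.7028 T = 168.875 T − 2094.1
7986.6 = 203.5778 T
T = 39.23 °C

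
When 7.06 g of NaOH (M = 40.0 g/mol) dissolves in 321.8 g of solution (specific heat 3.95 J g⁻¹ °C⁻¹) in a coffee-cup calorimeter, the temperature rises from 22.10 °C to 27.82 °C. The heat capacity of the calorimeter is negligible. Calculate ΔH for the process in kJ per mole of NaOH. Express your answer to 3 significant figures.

ΔH = -41.2 kJ/mol

|ΔT| = |27.82 − 22.10| = 5.72 °C
|q_surr| = (321.8 × 3.95) × 5.72 = 1271.11 × 5.72 = 7271 J
n(NaOH) = 7.06 / 40.0 = 0.1765 mol
Temperature rose, so q_rxn = −|q_surr| = -7.271 kJ
ΔH = q_rxn / n = -41.20 kJ/mol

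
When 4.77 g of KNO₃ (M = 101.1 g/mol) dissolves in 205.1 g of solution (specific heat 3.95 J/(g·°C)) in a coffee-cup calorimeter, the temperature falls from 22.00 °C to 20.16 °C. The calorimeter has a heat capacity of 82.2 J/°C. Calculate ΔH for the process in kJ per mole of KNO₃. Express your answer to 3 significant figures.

ΔH = 34.8 kJ/mol

|ΔT| = |20.16 − 22.00| = 1.84 °C
|q_surr| = (205.1 × 3.95 + 82.2) × 1.84 = 892.345 × 1.84 = 1642 J
n(KNO₃) = 4.77 / 101.1 = 0.04718 mol
Temperature fell, so q_rxn = +|q_surr| = 1.642 kJ
ΔH = q_rxn / n = 34.80 kJ/mol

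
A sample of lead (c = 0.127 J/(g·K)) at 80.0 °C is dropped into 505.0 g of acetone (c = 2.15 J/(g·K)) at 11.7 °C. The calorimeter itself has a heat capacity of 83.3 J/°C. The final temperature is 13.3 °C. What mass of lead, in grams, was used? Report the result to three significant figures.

q_gained = (505.0 × 2.15 + 83.3) × (13.3 − 11.7) = 1870 J
q_lost = m × 0.127 × (80.0 − 13.3) = 8.4709 m
m = 1870 / 8.4709 = 221 g

m = 221 g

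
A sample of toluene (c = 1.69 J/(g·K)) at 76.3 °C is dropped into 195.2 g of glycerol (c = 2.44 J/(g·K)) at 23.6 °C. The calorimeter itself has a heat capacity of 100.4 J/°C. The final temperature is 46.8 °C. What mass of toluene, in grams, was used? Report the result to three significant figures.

m = 268 g

q_gained = (195.2 × 2.44 + 100.4) × (46.8 − 23.6) = 13380 J
q_lost = m × 1.69 × (76.3 − 46.8) = 49.855 m
m = 13380 / 49.855 = 268 g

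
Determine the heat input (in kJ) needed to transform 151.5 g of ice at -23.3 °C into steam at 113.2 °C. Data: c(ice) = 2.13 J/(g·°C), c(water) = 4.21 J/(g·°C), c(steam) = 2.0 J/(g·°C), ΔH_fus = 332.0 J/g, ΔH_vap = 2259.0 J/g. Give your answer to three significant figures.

q = 468 kJ

q1 (heat ice -23.3→0.0 °C): 151.5 × 2.13 × 23.3 = 7519 J
q2 (melt at 0 °C): 151.5 × 332.0 = 50298 J
q3 (heat water 0.0→100.0 °C): 151.5 × 4.21 × 100.0 = 63782 J
q4 (vaporize at 100 °C): 151.5 × 2259.0 = 342239 J
q5 (heat steam 100.0→113.2 °C): 151.5 × 2.0 × 13.2 = 4000 J
Total: 7519 + 50298 + 63782 + 342239 + 4000 = 467838 J = 468 kJ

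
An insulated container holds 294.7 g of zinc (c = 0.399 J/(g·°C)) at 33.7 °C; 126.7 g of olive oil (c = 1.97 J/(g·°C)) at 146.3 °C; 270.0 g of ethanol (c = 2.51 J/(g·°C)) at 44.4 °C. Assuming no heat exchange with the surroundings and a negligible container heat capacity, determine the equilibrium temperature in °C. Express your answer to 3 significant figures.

Σ mᵢcᵢ(T − Tᵢ) = 0  ⇒  T = Σ mᵢcᵢTᵢ / Σ mᵢcᵢ
Σ mᵢcᵢ = 294.7×0.399 + 126.7×1.97 + 270.0×2.51 = 1044.8843
Σ mᵢcᵢTᵢ = 117.5853×33.7 + 249.599×146.3 + 677.7×44.4 = 70569
T = 70569 / 1044.8843 = 67.54 °C

T_f = 67.5 °C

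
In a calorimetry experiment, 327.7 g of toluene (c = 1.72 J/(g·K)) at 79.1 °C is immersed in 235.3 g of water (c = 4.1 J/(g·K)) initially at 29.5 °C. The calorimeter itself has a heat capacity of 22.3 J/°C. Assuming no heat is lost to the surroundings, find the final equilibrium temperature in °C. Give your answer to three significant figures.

T_f = 47.5 °C

Heat lost by toluene = heat gained by water + calorimeter.
(327.7)(1.72)(79.1 − T) = [(235.3)(4.1) + 22.3](T − 29.5)
563.644 (79.1 − T) = 987.03 (T − 29.5)
44584 − 563.644 T = 987.03 T − 29117
73701 = 1550.674 T
T = 47.53 °C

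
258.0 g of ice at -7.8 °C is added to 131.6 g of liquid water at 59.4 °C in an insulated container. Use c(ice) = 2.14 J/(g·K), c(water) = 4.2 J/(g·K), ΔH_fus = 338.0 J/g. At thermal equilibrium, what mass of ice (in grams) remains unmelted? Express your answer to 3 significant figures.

Heat to warm all ice to 0 °C: 258.0×2.14×7.8 = 4306.5 J
Heat released by water cooling to 0 °C: 131.6×4.2×59.4 = 32832 J
32832 J < 4306.5 + 258.0×338.0 = 91510.5 J, so not all ice melts; final T = 0 °C.
Heat left for melting: 32832 − 4306.5 = 28525.5 J
Mass melted = 28525.5 / 338.0 = 84.39 g
Ice remaining = 258.0 − 84.39 = 173.61 g

m_ice remaining = 174 g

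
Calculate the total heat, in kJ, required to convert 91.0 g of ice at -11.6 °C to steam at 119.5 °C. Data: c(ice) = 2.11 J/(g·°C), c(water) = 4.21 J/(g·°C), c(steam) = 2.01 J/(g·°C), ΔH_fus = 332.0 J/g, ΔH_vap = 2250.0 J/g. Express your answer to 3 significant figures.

q1 (heat ice -11.6→0.0 °C): 91.0 × 2.11 × 11.6 = 2227 J
q2 (melt at 0 °C): 91.0 × 332.0 = 30212 J
q3 (heat water 0.0→100.0 °C): 91.0 × 4.21 × 100.0 = 38311 J
q4 (vaporize at 100 °C): 91.0 × 2250.0 = 204750 J
q5 (heat steam 100.0→119.5 °C): 91.0 × 2.01 × 19.5 = 3567 J
Total: 2227 + 30212 + 38311 + 204750 + 3567 = 279067 J = 279 kJ

q = 279 kJ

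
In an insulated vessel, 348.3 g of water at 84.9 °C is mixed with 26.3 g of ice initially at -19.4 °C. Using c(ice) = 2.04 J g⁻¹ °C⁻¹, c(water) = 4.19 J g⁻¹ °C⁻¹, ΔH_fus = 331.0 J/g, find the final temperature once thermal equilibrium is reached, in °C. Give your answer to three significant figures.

Heat to bring ice to 0 °C and melt it: q₁ = 26.3×2.04×19.4 + 26.3×331.0 = 9746.1 J
Heat the water can supply cooling to 0 °C: 348.3×4.19×84.9 = 123901 J > q₁, so all ice melts.
Energy balance: 348.3×4.19×(84.9 − T) = 9746.1 + 26.3×4.19×(T − 0)
1459.377(84.9 − T) = 9746.1 + 110.197 T
123901 − 9746.1 = 1569.574 T
T = 114154.9 / 1569.574 = 72.73 °C

T_f = 72.7 °C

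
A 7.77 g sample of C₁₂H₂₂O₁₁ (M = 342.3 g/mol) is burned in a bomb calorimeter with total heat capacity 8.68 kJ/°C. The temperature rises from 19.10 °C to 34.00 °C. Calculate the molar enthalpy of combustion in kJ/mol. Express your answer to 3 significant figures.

ΔT = 34.00 − 19.10 = 14.90 °C
q_cal = C_cal × ΔT = 8.68 × 14.90 = 129.332 kJ
n = 7.77 / 342.3 = 0.02270 mol
q_rxn = −q_cal = -129.332 kJ
ΔH = -129.332 / 0.02270 = -5697 kJ/mol

ΔH = -5700 kJ/mol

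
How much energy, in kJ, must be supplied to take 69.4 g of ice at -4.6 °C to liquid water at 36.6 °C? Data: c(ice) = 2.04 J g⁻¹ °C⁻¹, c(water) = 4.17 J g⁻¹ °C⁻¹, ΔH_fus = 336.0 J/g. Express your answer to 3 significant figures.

q1 (heat ice -4.6→0.0 °C): 69.4 × 2.04 × 4.6 = 651 J
q2 (melt at 0 °C): 69.4 × 336.0 = 23318 J
q3 (heat water 0.0→36.6 °C): 69.4 × 4.17 × 36.6 = 10592 J
Total: 651 + 23318 + 10592 = 34561 J = 34.6 kJ

q = 34.6 kJ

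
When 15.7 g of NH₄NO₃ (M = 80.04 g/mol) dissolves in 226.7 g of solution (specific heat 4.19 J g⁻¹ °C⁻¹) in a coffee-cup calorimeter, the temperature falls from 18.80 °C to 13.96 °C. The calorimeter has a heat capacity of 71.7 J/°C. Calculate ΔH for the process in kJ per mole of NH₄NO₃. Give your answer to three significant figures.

|ΔT| = |13.96 − 18.80| = 4.84 °C
|q_surr| = (226.7 × 4.19 + 71.7) × 4.84 = 1021.573 × 4.84 = 4944 J
n(NH₄NO₃) = 15.7 / 80.04 = 0.1962 mol
Temperature fell, so q_rxn = +|q_surr| = 4.944 kJ
ΔH = q_rxn / n = 25.20 kJ/mol

ΔH = 25.2 kJ/mol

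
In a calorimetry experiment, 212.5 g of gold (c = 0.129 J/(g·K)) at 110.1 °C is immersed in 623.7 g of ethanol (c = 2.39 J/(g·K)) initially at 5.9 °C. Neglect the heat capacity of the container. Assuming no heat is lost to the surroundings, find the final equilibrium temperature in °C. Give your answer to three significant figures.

T_f = 7.78 °C

Heat lost by gold = heat gained by ethanol.
(212.5)(0.129)(110.1 − T) = (623.7)(2.39)(T − 5.9)
27.4125 (110.1 − T) = 1490.643 (T − 5.9)
3018.1 − 27.4125 T = 1490.643 T − 8794.8
11812.9 = 1518.0555 T
T = 7.782 °C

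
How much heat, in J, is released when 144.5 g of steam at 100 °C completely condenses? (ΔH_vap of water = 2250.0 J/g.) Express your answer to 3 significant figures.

q = 325000 J

q = m × ΔH_vap = 144.5 × 2250.0 = 325100 J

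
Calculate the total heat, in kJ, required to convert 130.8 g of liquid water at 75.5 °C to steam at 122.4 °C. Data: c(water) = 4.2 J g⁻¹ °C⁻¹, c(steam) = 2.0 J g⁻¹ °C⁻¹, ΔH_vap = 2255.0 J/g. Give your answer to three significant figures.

q = 314 kJ

q1 (heat water 75.5→100.0 °C): 130.8 × 4.2 × 24.5 = 13459 J
q2 (vaporize at 100 °C): 130.8 × 2255.0 = 294954 J
q3 (heat steam 100.0→122.4 °C): 130.8 × 2.0 × 22.4 = 5860 J
Total: 13459 + 294954 + 5860 = 314273 J = 314 kJ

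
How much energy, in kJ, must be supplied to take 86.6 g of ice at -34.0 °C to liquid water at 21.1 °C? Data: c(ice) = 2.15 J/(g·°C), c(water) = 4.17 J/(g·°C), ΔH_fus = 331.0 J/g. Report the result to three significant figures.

q = 42.6 kJ

q1 (heat ice -34.0→0.0 °C): 86.6 × 2.15 × 34.0 = 6330 J
q2 (melt at 0 °C): 86.6 × 331.0 = 28665 J
q3 (heat water 0.0→21.1 °C): 86.6 × 4.17 × 21.1 = 7620 J
Total: 6330 + 28665 + 7620 = 42615 J = 42.6 kJ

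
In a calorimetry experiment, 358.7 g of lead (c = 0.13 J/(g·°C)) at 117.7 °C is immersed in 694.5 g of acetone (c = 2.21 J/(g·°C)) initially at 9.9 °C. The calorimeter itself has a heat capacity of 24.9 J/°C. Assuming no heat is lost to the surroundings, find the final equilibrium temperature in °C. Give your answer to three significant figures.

T_f = 13.0 °C

Heat lost by lead = heat gained by acetone + calorimeter.
(358.7)(0.13)(117.7 − T) = [(694.5)(2.21) + 24.9](T − 9.9)
46.631 (117.7 − T) = 1559.745 (T − 9.9)
5488.5 − 46.631 T = 1559.745 T − 15441
20929.5 = 1606.376 T
T = 13.03 °C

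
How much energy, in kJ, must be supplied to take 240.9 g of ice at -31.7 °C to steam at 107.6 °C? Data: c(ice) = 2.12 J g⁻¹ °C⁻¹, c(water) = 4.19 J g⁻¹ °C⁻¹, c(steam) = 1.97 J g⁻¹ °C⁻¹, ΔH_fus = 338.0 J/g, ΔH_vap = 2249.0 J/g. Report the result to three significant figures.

q1 (heat ice -31.7→0.0 °C): 240.9 × 2.12 × 31.7 = 16189 J
q2 (melt at 0 °C): 240.9 × 338.0 = 81424 J
q3 (heat water 0.0→100.0 °C): 240.9 × 4.19 × 100.0 = 100937 J
q4 (vaporize at 100 °C): 240.9 × 2249.0 = 541784 J
q5 (heat steam 100.0→107.6 °C): 240.9 × 1.97 × 7.6 = 3607 J
Total: 16189 + 81424 + 100937 + 541784 + 3607 = 743941 J = 744 kJ

q = 744 kJ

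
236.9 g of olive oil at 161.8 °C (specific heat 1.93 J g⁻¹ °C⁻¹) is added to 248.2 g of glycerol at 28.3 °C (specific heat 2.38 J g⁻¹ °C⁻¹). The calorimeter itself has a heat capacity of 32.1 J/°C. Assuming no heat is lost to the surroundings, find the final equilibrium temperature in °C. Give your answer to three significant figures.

Heat lost by olive oil = heat gained by glycerol + calorimeter.
(236.9)(1.93)(161.8 − T) = [(248.2)(2.38) + 32.1](T − 28.3)
457.217 (161.8 − T) = 622.816 (T − 28.3)
73978 − 457.217 T = 622.816 T − 17626
91604 = 1080.033 T
T = 84.82 °C

T_f = 84.8 °C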